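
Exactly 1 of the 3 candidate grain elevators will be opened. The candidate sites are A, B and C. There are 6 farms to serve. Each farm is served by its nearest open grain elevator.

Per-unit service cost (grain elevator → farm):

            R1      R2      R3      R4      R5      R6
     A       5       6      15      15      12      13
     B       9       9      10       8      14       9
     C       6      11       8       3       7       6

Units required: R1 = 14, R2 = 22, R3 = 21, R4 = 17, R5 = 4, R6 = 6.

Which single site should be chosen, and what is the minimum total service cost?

Choose C only; total service cost 609.

With exactly 1 open, each farm uses its cheapest among the chosen.
{C}: R1→C 6·14=84, R2→C 11·22=242, R3→C 8·21=168, R4→C 3·17=51, R5→C 7·4=28, R6→C 6·6=36. Service cost 609.
{B}: service cost 780
{A}: service cost 898
Among all 3 size-1 choices, {C} is lowest.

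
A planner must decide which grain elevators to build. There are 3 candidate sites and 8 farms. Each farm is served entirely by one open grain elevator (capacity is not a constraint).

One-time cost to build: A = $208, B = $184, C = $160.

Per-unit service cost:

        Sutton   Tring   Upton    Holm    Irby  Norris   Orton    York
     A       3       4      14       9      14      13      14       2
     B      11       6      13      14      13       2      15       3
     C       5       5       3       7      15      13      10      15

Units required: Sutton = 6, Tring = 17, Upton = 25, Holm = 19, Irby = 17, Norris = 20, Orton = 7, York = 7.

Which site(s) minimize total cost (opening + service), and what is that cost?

Open B and C; minimum total cost 1019.

For any fixed open set, each farm goes to its cheapest open site; total = fixed + service.
{B, C}: Sutton→C 5·6=30, Tring→C 5·17=85, Upton→C 3·25=75, Holm→C 7·19=133, Irby→B 13·17=221, Norris→B 2·20=40, Orton→C 10·7=70, York→B 3·7=21. Service 675; fixed 344; total 1019.
{C}: service 1013 + fixed 160 = 1173
{A, B, C}: service 639 + fixed 552 = 1191
No other subset beats 1019.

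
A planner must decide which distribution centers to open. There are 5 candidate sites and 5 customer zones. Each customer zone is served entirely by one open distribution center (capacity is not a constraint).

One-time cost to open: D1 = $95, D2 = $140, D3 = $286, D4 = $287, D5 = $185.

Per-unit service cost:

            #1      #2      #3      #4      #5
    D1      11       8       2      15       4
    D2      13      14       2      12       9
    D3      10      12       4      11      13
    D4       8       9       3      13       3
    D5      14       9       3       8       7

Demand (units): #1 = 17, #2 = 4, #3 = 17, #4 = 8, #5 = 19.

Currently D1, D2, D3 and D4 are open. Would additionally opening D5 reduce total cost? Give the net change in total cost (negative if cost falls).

No — net change +161 (cost rises by 161).

Current service cost with {D1, D2, D3, D4}: 347.
Adding D5: each customer zone re-picks its cheapest; new service cost 323, saving 24.
Extra fixed cost: 185. Net change = 185 − 24 = 161.
(Totals: 1155 → 1316.)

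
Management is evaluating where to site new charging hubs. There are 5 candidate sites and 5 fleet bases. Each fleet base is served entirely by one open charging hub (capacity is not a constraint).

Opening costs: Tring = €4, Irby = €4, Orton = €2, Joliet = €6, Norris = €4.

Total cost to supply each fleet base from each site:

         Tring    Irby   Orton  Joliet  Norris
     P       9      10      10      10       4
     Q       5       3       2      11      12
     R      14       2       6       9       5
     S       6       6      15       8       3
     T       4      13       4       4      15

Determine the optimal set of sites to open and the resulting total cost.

Open Orton and Norris; minimum total cost 24.

For any fixed open set, each fleet base goes to its cheapest open site; total = fixed + service.
{Orton, Norris}: P→Norris 4, Q→Orton 2, R→Norris 5, S→Norris 3, T→Orton 4. Service 18; fixed 6; total 24.
{Irby, Orton, Norris}: P→Norris 4, Q→Orton 2, R→Irby 2, S→Norris 3, T→Orton 4. Service 15; fixed 10; total 25.
{Tring, Irby, Norris}: service 16 + fixed 12 = 28
{Tring, Irby, Orton, Joliet, Norris}: service 15 + fixed 20 = 35
No other subset beats 24.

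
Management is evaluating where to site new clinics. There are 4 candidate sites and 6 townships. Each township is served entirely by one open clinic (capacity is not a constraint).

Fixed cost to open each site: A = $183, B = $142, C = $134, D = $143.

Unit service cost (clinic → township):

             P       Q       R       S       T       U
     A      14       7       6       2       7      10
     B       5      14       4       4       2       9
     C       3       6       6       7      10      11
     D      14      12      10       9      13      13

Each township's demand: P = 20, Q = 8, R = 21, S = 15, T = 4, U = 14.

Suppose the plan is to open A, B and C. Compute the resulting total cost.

Each township is assigned to its cheapest site among the open ones.
{A, B, C}: P→C 3·20=60, Q→C 6·8=48, R→B 4·21=84, S→A 2·15=30, T→B 2·4=8, U→B 9·14=126. Service 356; fixed 459; total 815.

Total cost: 815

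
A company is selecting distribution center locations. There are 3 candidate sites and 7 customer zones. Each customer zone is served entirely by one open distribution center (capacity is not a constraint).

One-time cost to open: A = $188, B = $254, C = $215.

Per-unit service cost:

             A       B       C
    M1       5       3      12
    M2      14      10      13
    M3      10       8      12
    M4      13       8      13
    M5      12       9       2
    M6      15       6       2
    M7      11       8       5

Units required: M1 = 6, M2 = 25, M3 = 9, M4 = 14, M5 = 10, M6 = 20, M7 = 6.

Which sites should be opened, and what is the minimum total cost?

For any fixed open set, each customer zone goes to its cheapest open site; total = fixed + service.
{B}: M1→B 3·6=18, M2→B 10·25=250, M3→B 8·9=72, M4→B 8·14=112, M5→B 9·10=90, M6→B 6·20=120, M7→B 8·6=48. Service 710; fixed 254; total 964.
{C}: M1→C 12·6=72, M2→C 13·25=325, M3→C 12·9=108, M4→C 13·14=182, M5→C 2·10=20, M6→C 2·20=40, M7→C 5·6=30. Service 777; fixed 215; total 992.
{B, C}: service 542 + fixed 469 = 1011
{A, B, C}: service 542 + fixed 657 = 1199
No other subset beats 964.

Open B only; minimum total cost 964.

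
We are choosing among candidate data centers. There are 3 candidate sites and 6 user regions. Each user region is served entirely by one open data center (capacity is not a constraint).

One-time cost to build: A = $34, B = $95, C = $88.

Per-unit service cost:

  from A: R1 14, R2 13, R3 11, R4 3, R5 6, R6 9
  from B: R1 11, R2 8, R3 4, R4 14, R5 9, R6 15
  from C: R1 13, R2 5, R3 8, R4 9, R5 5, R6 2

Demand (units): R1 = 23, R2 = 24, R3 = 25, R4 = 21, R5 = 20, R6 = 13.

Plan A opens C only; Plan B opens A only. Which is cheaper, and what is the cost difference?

Plan A is cheaper by 221.

Plan A: {C}: R1→C 13·23=299, R2→C 5·24=120, R3→C 8·25=200, R4→C 9·21=189, R5→C 5·20=100, R6→C 2·13=26. Service 934; fixed 88; total 1022.
Plan B: {A}: R1→A 14·23=322, R2→A 13·24=312, R3→A 11·25=275, R4→A 3·21=63, R5→A 6·20=120, R6→A 9·13=117. Service 1209; fixed 34; total 1243.
Difference: |1022 − 1243| = 221.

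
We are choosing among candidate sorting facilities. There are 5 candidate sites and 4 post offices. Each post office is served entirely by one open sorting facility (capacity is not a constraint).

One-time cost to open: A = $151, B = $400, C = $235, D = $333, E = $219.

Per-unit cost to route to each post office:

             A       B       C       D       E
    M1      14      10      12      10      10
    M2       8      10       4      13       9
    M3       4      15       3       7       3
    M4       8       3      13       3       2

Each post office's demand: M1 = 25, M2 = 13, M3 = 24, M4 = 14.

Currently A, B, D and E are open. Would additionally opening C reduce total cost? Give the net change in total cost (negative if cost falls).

No — net change +183 (cost rises by 183).

Current service cost with {A, B, D, E}: 454.
Adding C: each post office re-picks its cheapest; new service cost 402, saving 52.
Extra fixed cost: 235. Net change = 235 − 52 = 183.
(Totals: 1557 → 1740.)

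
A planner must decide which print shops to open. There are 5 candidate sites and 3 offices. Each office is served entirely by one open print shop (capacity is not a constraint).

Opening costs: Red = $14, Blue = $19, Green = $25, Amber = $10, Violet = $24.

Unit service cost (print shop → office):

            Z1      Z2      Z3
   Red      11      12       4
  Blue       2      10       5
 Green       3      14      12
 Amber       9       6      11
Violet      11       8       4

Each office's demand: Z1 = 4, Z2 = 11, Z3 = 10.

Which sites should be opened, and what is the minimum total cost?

Open Blue and Amber; minimum total cost 153.

For any fixed open set, each office goes to its cheapest open site; total = fixed + service.
{Blue, Amber}: Z1→Blue 2·4=8, Z2→Amber 6·11=66, Z3→Blue 5·10=50. Service 124; fixed 29; total 153.
{Red, Blue, Amber}: service 114 + fixed 43 = 157
{Red, Amber}: service 142 + fixed 24 = 166
{Red, Blue, Green, Amber, Violet}: service 114 + fixed 92 = 206
No other subset beats 153.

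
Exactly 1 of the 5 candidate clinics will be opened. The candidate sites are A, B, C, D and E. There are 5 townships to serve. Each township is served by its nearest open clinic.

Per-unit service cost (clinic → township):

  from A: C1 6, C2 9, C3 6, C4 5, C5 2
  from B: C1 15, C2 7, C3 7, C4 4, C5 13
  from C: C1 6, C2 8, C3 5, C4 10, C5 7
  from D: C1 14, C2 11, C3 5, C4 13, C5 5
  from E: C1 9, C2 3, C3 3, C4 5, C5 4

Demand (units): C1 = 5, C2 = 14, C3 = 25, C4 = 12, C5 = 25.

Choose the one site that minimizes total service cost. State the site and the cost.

With exactly 1 open, each township uses its cheapest among the chosen.
{E}: C1→E 9·5=45, C2→E 3·14=42, C3→E 3·25=75, C4→E 5·12=60, C5→E 4·25=100. Service cost 322.
{A}: service cost 416
{C}: service cost 562
Among all 5 size-1 choices, {E} is lowest.

Choose E only; total service cost 322.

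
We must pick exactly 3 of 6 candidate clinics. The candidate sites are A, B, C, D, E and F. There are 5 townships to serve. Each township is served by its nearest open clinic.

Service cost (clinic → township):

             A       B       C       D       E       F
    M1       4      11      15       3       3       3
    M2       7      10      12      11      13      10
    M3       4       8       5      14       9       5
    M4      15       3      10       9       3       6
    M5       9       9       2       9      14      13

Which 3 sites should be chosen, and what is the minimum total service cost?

Choose A, C and E; total service cost 19.

With exactly 3 open, each township uses its cheapest among the chosen.
{A, C, E}: M1→E 3, M2→A 7, M3→A 4, M4→E 3, M5→C 2. Service cost 19.
{A, B, C}: service cost 20
{A, C, F}: service cost 22
Among all 20 size-3 choices, {A, C, E} is lowest.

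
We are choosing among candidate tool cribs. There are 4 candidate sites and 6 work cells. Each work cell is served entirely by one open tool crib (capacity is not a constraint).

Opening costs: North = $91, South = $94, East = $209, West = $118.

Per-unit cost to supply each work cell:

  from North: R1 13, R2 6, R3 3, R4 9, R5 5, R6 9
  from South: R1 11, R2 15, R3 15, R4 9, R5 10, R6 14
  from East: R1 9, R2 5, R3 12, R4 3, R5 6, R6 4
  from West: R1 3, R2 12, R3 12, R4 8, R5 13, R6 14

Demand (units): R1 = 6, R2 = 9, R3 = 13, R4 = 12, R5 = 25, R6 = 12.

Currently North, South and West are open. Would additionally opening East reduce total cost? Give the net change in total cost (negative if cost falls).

Current service cost with {North, South, West}: 440.
Adding East: each work cell re-picks its cheapest; new service cost 311, saving 129.
Extra fixed cost: 209. Net change = 209 − 129 = 80.
(Totals: 743 → 823.)

No — net change +80 (cost rises by 80).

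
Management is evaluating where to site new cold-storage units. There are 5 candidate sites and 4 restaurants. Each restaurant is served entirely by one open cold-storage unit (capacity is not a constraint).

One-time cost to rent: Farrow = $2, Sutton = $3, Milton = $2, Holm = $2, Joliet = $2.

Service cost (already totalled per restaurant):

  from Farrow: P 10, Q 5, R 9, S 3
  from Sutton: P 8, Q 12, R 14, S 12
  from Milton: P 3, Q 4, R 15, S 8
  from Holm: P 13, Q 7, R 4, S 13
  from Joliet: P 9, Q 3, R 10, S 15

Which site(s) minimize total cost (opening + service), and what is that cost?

For any fixed open set, each restaurant goes to its cheapest open site; total = fixed + service.
{Farrow, Milton, Holm}: P→Milton 3, Q→Milton 4, R→Holm 4, S→Farrow 3. Service 14; fixed 6; total 20.
{Farrow, Milton, Holm, Joliet}: service 13 + fixed 8 = 21
{Farrow, Sutton, Milton, Holm}: service 14 + fixed 9 = 23
{Farrow, Sutton, Milton, Holm, Joliet}: service 13 + fixed 11 = 24
No other subset beats 20.

Open Farrow, Milton and Holm; minimum total cost 20.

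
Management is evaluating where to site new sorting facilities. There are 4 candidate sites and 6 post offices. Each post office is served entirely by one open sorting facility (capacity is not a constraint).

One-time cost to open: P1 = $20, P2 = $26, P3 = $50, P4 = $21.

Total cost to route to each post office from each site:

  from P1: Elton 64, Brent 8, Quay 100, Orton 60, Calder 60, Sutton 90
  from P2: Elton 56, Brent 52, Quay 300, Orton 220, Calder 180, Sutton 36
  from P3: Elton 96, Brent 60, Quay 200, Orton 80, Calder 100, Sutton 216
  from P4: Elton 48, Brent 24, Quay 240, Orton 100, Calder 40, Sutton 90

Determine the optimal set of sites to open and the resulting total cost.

For any fixed open set, each post office goes to its cheapest open site; total = fixed + service.
{P1, P2, P4}: Elton→P4 48, Brent→P1 8, Quay→P1 100, Orton→P1 60, Calder→P4 40, Sutton→P2 36. Service 292; fixed 67; total 359.
{P1, P2}: service 320 + fixed 46 = 366
{P1, P4}: Elton→P4 48, Brent→P1 8, Quay→P1 100, Orton→P1 60, Calder→P4 40, Sutton→P1 90. Service 346; fixed 41; total 387.
{P1, P2, P3, P4}: service 292 + fixed 117 = 409
No other subset beats 359.

Open P1, P2 and P4; minimum total cost 359.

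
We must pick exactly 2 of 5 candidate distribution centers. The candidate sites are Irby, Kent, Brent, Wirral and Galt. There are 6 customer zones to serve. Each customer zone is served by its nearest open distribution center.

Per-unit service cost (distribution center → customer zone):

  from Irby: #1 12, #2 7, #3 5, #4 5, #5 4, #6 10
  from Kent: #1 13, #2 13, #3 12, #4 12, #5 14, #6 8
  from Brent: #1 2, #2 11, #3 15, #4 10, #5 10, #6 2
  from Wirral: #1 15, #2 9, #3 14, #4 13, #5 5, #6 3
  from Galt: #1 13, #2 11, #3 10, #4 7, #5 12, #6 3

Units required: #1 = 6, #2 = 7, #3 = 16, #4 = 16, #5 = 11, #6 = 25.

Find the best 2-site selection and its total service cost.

Choose Irby and Brent; total service cost 315.

With exactly 2 open, each customer zone uses its cheapest among the chosen.
{Irby, Brent}: #1→Brent 2·6=12, #2→Irby 7·7=49, #3→Irby 5·16=80, #4→Irby 5·16=80, #5→Irby 4·11=44, #6→Brent 2·25=50. Service cost 315.
{Irby, Wirral}: service cost 400
{Irby, Galt}: service cost 400
Among all 10 size-2 choices, {Irby, Brent} is lowest.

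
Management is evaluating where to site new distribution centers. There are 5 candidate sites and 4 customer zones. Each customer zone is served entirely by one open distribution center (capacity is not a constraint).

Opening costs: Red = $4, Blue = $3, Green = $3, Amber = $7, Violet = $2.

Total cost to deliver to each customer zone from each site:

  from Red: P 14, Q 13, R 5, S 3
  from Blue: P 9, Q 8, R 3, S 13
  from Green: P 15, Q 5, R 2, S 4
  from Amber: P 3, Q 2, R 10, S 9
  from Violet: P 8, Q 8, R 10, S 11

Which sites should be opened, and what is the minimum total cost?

Open Green and Amber; minimum total cost 21.

For any fixed open set, each customer zone goes to its cheapest open site; total = fixed + service.
{Green, Amber}: P→Amber 3, Q→Amber 2, R→Green 2, S→Green 4. Service 11; fixed 10; total 21.
{Green, Amber, Violet}: service 11 + fixed 12 = 23
{Red, Green, Amber}: service 10 + fixed 14 = 24
{Red, Blue, Green, Amber, Violet}: service 10 + fixed 19 = 29
No other subset beats 21.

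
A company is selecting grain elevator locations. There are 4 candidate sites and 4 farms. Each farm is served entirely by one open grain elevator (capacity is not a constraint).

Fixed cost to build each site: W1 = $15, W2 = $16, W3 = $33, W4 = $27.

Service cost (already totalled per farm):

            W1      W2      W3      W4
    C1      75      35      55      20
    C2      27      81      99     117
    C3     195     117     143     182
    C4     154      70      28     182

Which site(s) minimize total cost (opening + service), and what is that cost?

Open W1, W2 and W3; minimum total cost 271.

For any fixed open set, each farm goes to its cheapest open site; total = fixed + service.
{W1, W2, W3}: C1→W2 35, C2→W1 27, C3→W2 117, C4→W3 28. Service 207; fixed 64; total 271.
{W1, W2}: service 249 + fixed 31 = 280
{W1, W2, W3, W4}: C1→W4 20, C2→W1 27, C3→W2 117, C4→W3 28. Service 192; fixed 91; total 283.
{W1}: service 451 + fixed 15 = 466
No other subset beats 271.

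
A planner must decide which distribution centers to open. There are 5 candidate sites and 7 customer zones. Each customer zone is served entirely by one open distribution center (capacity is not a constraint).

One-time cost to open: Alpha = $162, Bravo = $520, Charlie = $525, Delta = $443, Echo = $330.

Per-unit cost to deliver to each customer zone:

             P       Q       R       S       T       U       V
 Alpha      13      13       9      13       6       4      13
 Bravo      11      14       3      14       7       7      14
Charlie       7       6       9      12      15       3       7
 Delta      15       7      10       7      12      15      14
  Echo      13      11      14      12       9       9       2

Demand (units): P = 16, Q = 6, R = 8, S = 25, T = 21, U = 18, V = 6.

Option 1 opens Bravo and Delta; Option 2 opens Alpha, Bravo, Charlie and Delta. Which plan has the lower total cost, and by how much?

Option 1 is cheaper by 482.

Option 1: {Bravo, Delta}: P→Bravo 11·16=176, Q→Delta 7·6=42, R→Bravo 3·8=24, S→Delta 7·25=175, T→Bravo 7·21=147, U→Bravo 7·18=126, V→Bravo 14·6=84. Service 774; fixed 963; total 1737.
Option 2: {Alpha, Bravo, Charlie, Delta}: P→Charlie 7·16=112, Q→Charlie 6·6=36, R→Bravo 3·8=24, S→Delta 7·25=175, T→Alpha 6·21=126, U→Charlie 3·18=54, V→Charlie 7·6=42. Service 569; fixed 1650; total 2219.
Difference: |1737 − 2219| = 482.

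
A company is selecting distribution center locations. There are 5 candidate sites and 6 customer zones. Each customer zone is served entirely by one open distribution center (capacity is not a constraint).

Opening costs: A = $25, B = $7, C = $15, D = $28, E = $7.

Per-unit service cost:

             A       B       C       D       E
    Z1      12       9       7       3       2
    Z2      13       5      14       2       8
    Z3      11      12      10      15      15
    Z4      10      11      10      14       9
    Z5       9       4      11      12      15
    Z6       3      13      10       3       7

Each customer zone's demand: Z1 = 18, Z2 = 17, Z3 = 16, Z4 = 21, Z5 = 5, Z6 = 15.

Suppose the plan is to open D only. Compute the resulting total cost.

Total cost: 755

Each customer zone is assigned to its cheapest site among the open ones.
{D}: Z1→D 3·18=54, Z2→D 2·17=34, Z3→D 15·16=240, Z4→D 14·21=294, Z5→D 12·5=60, Z6→D 3·15=45. Service 727; fixed 28; total 755.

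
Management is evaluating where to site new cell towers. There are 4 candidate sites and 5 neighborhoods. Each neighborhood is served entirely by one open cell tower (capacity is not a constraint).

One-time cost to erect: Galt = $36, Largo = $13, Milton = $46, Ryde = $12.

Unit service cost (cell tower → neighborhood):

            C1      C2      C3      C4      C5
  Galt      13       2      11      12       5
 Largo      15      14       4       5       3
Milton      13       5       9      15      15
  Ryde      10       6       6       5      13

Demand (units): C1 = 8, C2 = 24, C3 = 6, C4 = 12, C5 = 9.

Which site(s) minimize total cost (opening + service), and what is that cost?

For any fixed open set, each neighborhood goes to its cheapest open site; total = fixed + service.
{Galt, Largo, Ryde}: C1→Ryde 10·8=80, C2→Galt 2·24=48, C3→Largo 4·6=24, C4→Largo 5·12=60, C5→Largo 3·9=27. Service 239; fixed 61; total 300.
{Galt, Largo}: service 263 + fixed 49 = 312
{Galt, Ryde}: C1→Ryde 10·8=80, C2→Galt 2·24=48, C3→Ryde 6·6=36, C4→Ryde 5·12=60, C5→Galt 5·9=45. Service 269; fixed 48; total 317.
{Galt, Largo, Milton, Ryde}: service 239 + fixed 107 = 346
No other subset beats 300.

Open Galt, Largo and Ryde; minimum total cost 300.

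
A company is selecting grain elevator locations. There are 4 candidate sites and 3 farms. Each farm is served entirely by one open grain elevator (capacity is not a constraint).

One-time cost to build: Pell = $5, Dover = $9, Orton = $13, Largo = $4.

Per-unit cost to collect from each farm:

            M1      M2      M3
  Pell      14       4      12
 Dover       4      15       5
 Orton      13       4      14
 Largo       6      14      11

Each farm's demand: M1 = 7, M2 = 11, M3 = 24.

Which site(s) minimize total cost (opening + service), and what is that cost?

Open Pell and Dover; minimum total cost 206.

For any fixed open set, each farm goes to its cheapest open site; total = fixed + service.
{Pell, Dover}: M1→Dover 4·7=28, M2→Pell 4·11=44, M3→Dover 5·24=120. Service 192; fixed 14; total 206.
{Pell, Dover, Largo}: service 192 + fixed 18 = 210
{Dover, Orton}: M1→Dover 4·7=28, M2→Orton 4·11=44, M3→Dover 5·24=120. Service 192; fixed 22; total 214.
{Pell, Dover, Orton, Largo}: service 192 + fixed 31 = 223
(All 15 nonempty subsets were checked; Pell and Dover is lowest.)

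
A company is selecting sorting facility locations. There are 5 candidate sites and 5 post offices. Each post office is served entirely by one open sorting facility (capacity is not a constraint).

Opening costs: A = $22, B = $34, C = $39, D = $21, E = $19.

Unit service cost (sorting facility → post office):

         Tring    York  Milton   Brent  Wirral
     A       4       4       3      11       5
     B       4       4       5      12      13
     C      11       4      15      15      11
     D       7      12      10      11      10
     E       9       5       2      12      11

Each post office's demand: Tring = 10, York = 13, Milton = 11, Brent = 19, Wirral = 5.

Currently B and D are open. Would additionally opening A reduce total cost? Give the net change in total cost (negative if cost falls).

Current service cost with {B, D}: 406.
Adding A: each post office re-picks its cheapest; new service cost 359, saving 47.
Extra fixed cost: 22. Net change = 22 − 47 = -25.
(Totals: 461 → 436.)

Yes — net change −25 (cost falls by 25).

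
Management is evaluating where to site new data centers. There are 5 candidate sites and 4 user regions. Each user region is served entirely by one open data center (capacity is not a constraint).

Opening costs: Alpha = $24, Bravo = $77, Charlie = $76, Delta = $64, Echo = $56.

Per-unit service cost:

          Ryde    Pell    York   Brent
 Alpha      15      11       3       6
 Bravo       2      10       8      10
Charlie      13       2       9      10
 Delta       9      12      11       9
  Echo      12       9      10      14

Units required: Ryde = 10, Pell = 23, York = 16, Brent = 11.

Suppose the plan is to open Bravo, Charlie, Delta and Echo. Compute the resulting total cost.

Each user region is assigned to its cheapest site among the open ones.
{Bravo, Charlie, Delta, Echo}: Ryde→Bravo 2·10=20, Pell→Charlie 2·23=46, York→Bravo 8·16=128, Brent→Delta 9·11=99. Service 293; fixed 273; total 566.

Total cost: 566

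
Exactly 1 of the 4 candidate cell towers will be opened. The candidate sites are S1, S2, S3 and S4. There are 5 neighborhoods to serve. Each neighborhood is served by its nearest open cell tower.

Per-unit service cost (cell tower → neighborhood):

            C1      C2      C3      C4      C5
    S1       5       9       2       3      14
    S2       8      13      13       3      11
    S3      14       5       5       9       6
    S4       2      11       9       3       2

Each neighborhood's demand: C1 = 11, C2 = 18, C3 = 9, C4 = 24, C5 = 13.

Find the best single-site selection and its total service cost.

Choose S4 only; total service cost 399.

With exactly 1 open, each neighborhood uses its cheapest among the chosen.
{S4}: C1→S4 2·11=22, C2→S4 11·18=198, C3→S4 9·9=81, C4→S4 3·24=72, C5→S4 2·13=26. Service cost 399.
{S1}: service cost 489
{S3}: service cost 583
Among all 4 size-1 choices, {S4} is lowest.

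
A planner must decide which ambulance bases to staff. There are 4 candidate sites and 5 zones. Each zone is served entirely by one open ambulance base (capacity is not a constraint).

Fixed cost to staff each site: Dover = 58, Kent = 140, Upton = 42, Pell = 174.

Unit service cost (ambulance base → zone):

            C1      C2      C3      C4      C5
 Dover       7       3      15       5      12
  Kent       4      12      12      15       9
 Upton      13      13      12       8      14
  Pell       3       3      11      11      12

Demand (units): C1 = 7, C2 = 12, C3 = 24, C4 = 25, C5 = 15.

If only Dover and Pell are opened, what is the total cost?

Each zone is assigned to its cheapest site among the open ones.
{Dover, Pell}: C1→Pell 3·7=21, C2→Dover 3·12=36, C3→Pell 11·24=264, C4→Dover 5·25=125, C5→Dover 12·15=180. Service 626; fixed 232; total 858.

Total cost: 858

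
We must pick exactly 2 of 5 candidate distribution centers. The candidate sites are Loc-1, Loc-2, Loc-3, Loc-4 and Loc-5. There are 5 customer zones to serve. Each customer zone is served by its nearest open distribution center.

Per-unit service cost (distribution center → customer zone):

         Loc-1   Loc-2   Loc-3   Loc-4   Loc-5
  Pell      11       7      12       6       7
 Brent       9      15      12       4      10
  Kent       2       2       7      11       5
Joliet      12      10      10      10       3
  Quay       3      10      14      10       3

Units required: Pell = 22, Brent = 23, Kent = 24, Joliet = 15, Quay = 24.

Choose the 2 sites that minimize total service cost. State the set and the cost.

With exactly 2 open, each customer zone uses its cheapest among the chosen.
{Loc-4, Loc-5}: Pell→Loc-4 6·22=132, Brent→Loc-4 4·23=92, Kent→Loc-5 5·24=120, Joliet→Loc-5 3·15=45, Quay→Loc-5 3·24=72. Service cost 461.
{Loc-1, Loc-4}: service cost 494
{Loc-1, Loc-5}: service cost 526
Among all 10 size-2 choices, {Loc-4, Loc-5} is lowest.

Choose Loc-4 and Loc-5; total service cost 461.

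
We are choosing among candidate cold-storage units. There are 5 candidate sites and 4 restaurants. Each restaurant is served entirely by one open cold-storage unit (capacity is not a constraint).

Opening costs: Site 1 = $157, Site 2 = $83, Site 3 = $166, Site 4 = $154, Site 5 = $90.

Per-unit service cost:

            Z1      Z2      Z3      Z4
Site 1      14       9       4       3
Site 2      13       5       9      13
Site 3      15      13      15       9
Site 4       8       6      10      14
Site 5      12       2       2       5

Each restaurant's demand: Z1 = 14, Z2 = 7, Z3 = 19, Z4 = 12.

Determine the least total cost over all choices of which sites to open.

For any fixed open set, each restaurant goes to its cheapest open site; total = fixed + service.
{Site 5}: Z1→Site 5 12·14=168, Z2→Site 5 2·7=14, Z3→Site 5 2·19=38, Z4→Site 5 5·12=60. Service 280; fixed 90; total 370.
{Site 2, Site 5}: service 280 + fixed 173 = 453
{Site 4, Site 5}: Z1→Site 4 8·14=112, Z2→Site 5 2·7=14, Z3→Site 5 2·19=38, Z4→Site 5 5·12=60. Service 224; fixed 244; total 468.
{Site 1, Site 2, Site 3, Site 4, Site 5}: service 200 + fixed 650 = 850
No other subset beats 370.

Minimum total cost: 370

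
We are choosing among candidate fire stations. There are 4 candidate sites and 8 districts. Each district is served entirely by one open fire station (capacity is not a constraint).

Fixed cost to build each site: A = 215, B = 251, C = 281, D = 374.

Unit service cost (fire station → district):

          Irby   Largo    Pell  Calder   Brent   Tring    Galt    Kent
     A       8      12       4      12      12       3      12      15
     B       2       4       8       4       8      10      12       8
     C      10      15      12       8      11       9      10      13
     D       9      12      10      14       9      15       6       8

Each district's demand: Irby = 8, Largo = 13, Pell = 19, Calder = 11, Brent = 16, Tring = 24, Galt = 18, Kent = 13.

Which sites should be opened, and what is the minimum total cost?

For any fixed open set, each district goes to its cheapest open site; total = fixed + service.
{A, B}: Irby→B 2·8=16, Largo→B 4·13=52, Pell→A 4·19=76, Calder→B 4·11=44, Brent→B 8·16=128, Tring→A 3·24=72, Galt→A 12·18=216, Kent→B 8·13=104. Service 708; fixed 466; total 1174.
{B}: service 952 + fixed 251 = 1203
{A}: Irby→A 8·8=64, Largo→A 12·13=156, Pell→A 4·19=76, Calder→A 12·11=132, Brent→A 12·16=192, Tring→A 3·24=72, Galt→A 12·18=216, Kent→A 15·13=195. Service 1103; fixed 215; total 1318.
{A, B, C, D}: service 600 + fixed 1121 = 1721
(All 15 nonempty subsets were checked; A and B is lowest.)

Open A and B; minimum total cost 1174.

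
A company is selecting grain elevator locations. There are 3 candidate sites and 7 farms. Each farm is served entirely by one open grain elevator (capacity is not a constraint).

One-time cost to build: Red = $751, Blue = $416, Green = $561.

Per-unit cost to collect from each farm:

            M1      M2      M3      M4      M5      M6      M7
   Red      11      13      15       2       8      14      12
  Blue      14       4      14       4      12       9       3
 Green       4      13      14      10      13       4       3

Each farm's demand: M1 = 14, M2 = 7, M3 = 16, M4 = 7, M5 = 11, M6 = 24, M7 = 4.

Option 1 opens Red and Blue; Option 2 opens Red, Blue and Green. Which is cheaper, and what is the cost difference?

Option 1 is cheaper by 343.

Option 1: {Red, Blue}: M1→Red 11·14=154, M2→Blue 4·7=28, M3→Blue 14·16=224, M4→Red 2·7=14, M5→Red 8·11=88, M6→Blue 9·24=216, M7→Blue 3·4=12. Service 736; fixed 1167; total 1903.
Option 2: {Red, Blue, Green}: M1→Green 4·14=56, M2→Blue 4·7=28, M3→Blue 14·16=224, M4→Red 2·7=14, M5→Red 8·11=88, M6→Green 4·24=96, M7→Blue 3·4=12. Service 518; fixed 1728; total 2246.
Difference: |1903 − 2246| = 343.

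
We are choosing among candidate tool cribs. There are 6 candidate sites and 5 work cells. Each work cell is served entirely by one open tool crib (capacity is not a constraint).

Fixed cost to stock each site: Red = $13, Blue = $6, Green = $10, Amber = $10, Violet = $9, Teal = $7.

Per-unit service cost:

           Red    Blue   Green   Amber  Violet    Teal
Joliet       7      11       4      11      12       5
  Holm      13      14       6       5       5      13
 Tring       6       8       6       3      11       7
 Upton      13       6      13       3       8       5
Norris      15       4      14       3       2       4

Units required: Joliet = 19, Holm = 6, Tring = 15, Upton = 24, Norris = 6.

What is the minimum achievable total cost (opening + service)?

For any fixed open set, each work cell goes to its cheapest open site; total = fixed + service.
{Green, Amber}: Joliet→Green 4·19=76, Holm→Amber 5·6=30, Tring→Amber 3·15=45, Upton→Amber 3·24=72, Norris→Amber 3·6=18. Service 241; fixed 20; total 261.
{Green, Amber, Violet}: service 235 + fixed 29 = 264
{Blue, Green, Amber}: Joliet→Green 4·19=76, Holm→Amber 5·6=30, Tring→Amber 3·15=45, Upton→Amber 3·24=72, Norris→Amber 3·6=18. Service 241; fixed 26; total 267.
{Red, Blue, Green, Amber, Violet, Teal}: service 235 + fixed 55 = 290
No other subset beats 261.

Minimum total cost: 261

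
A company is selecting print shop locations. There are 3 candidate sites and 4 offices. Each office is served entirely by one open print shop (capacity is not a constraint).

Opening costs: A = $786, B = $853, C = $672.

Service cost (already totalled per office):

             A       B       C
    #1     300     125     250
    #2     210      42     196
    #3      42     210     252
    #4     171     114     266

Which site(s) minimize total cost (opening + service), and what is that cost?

Open B only; minimum total cost 1344.

For any fixed open set, each office goes to its cheapest open site; total = fixed + service.
{B}: #1→B 125, #2→B 42, #3→B 210, #4→B 114. Service 491; fixed 853; total 1344.
{A}: #1→A 300, #2→A 210, #3→A 42, #4→A 171. Service 723; fixed 786; total 1509.
{C}: #1→C 250, #2→C 196, #3→C 252, #4→C 266. Service 964; fixed 672; total 1636.
{A, B, C}: #1→B 125, #2→B 42, #3→A 42, #4→B 114. Service 323; fixed 2311; total 2634.
No other subset beats 1344.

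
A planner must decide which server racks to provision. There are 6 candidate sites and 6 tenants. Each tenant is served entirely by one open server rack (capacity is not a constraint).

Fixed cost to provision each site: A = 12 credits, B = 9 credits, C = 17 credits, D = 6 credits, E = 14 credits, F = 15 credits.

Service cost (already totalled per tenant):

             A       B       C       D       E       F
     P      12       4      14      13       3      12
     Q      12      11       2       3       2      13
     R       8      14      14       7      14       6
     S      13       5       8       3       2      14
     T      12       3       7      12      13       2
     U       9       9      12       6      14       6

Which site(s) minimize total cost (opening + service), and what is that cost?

For any fixed open set, each tenant goes to its cheapest open site; total = fixed + service.
{B, D}: P→B 4, Q→D 3, R→D 7, S→D 3, T→B 3, U→D 6. Service 26; fixed 15; total 41.
{D}: P→D 13, Q→D 3, R→D 7, S→D 3, T→D 12, U→D 6. Service 44; fixed 6; total 50.
{E, F}: P→E 3, Q→E 2, R→F 6, S→E 2, T→F 2, U→F 6. Service 21; fixed 29; total 50.
{A, B, C, D, E, F}: service 21 + fixed 73 = 94
No other subset beats 41.

Open B and D; minimum total cost 41.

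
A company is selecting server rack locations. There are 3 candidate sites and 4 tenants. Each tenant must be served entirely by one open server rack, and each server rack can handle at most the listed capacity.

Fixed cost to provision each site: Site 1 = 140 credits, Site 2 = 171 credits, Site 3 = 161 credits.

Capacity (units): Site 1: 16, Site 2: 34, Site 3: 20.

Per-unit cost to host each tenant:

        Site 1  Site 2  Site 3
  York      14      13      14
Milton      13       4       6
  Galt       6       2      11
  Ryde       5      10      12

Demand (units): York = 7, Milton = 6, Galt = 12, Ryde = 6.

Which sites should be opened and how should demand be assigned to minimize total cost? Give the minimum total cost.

Minimum total cost: 370

Open {Site 2}: York→Site 2 13·7=91, Milton→Site 2 4·6=24, Galt→Site 2 2·12=24, Ryde→Site 2 10·6=60.
Loads: Site 2 carries 31/34. Service 199; fixed 171; total 370.
Next best feasible plan costs 480.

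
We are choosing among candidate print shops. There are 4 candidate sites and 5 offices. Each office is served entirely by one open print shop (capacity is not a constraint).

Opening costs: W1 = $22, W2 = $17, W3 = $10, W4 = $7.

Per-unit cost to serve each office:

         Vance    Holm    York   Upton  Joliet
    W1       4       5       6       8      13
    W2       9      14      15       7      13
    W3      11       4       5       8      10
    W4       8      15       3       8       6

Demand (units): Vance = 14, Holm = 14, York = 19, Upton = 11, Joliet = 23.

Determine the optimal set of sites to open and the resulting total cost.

For any fixed open set, each office goes to its cheapest open site; total = fixed + service.
{W1, W3, W4}: Vance→W1 4·14=56, Holm→W3 4·14=56, York→W4 3·19=57, Upton→W1 8·11=88, Joliet→W4 6·23=138. Service 395; fixed 39; total 434.
{W1, W4}: Vance→W1 4·14=56, Holm→W1 5·14=70, York→W4 3·19=57, Upton→W1 8·11=88, Joliet→W4 6·23=138. Service 409; fixed 29; total 438.
{W1, W2, W3, W4}: Vance→W1 4·14=56, Holm→W3 4·14=56, York→W4 3·19=57, Upton→W2 7·11=77, Joliet→W4 6·23=138. Service 384; fixed 56; total 440.
{W4}: service 605 + fixed 7 = 612
(All 15 nonempty subsets were checked; W1, W3 and W4 is lowest.)

Open W1, W3 and W4; minimum total cost 434.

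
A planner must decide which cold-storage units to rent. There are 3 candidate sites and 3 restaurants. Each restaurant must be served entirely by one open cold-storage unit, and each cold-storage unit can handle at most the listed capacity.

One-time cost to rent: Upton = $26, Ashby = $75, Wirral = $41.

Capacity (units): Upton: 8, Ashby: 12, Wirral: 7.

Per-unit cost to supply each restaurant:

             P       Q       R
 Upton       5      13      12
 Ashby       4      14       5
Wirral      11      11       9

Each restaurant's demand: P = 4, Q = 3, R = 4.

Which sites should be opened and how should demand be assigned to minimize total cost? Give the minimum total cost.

Minimum total cost: 153

Open {Ashby}: P→Ashby 4·4=16, Q→Ashby 14·3=42, R→Ashby 5·4=20.
Loads: Ashby carries 11/12. Service 78; fixed 75; total 153.
Next best feasible plan costs 156.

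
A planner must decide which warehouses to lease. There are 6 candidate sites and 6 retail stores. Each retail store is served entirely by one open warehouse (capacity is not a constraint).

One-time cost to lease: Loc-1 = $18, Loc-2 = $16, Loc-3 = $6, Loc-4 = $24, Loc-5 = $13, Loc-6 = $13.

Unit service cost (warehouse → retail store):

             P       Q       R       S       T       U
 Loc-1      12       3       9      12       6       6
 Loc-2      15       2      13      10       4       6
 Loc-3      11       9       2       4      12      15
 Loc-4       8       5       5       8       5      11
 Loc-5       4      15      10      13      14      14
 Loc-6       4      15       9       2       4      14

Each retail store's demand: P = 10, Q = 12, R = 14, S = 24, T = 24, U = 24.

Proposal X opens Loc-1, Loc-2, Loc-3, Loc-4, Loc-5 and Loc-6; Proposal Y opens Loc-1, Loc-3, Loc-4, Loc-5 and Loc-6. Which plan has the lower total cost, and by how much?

Proposal X: {Loc-1, Loc-2, Loc-3, Loc-4, Loc-5, Loc-6}: P→Loc-5 4·10=40, Q→Loc-2 2·12=24, R→Loc-3 2·14=28, S→Loc-6 2·24=48, T→Loc-2 4·24=96, U→Loc-1 6·24=144. Service 380; fixed 90; total 470.
Proposal Y: {Loc-1, Loc-3, Loc-4, Loc-5, Loc-6}: P→Loc-5 4·10=40, Q→Loc-1 3·12=36, R→Loc-3 2·14=28, S→Loc-6 2·24=48, T→Loc-6 4·24=96, U→Loc-1 6·24=144. Service 392; fixed 74; total 466.
Difference: |470 − 466| = 4.

Proposal Y is cheaper by 4.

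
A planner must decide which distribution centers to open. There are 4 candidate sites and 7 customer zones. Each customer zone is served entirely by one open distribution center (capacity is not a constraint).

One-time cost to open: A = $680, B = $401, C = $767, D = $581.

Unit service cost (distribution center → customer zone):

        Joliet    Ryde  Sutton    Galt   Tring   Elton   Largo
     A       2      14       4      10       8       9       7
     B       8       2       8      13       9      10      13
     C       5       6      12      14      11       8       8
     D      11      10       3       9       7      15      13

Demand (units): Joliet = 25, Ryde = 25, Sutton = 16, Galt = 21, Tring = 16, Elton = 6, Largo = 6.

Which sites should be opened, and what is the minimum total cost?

Open B only; minimum total cost 1334.

For any fixed open set, each customer zone goes to its cheapest open site; total = fixed + service.
{B}: Joliet→B 8·25=200, Ryde→B 2·25=50, Sutton→B 8·16=128, Galt→B 13·21=273, Tring→B 9·16=144, Elton→B 10·6=60, Largo→B 13·6=78. Service 933; fixed 401; total 1334.
{A}: service 898 + fixed 680 = 1578
{D}: service 1042 + fixed 581 = 1623
{A, B, C, D}: service 539 + fixed 2429 = 2968
No other subset beats 1334.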